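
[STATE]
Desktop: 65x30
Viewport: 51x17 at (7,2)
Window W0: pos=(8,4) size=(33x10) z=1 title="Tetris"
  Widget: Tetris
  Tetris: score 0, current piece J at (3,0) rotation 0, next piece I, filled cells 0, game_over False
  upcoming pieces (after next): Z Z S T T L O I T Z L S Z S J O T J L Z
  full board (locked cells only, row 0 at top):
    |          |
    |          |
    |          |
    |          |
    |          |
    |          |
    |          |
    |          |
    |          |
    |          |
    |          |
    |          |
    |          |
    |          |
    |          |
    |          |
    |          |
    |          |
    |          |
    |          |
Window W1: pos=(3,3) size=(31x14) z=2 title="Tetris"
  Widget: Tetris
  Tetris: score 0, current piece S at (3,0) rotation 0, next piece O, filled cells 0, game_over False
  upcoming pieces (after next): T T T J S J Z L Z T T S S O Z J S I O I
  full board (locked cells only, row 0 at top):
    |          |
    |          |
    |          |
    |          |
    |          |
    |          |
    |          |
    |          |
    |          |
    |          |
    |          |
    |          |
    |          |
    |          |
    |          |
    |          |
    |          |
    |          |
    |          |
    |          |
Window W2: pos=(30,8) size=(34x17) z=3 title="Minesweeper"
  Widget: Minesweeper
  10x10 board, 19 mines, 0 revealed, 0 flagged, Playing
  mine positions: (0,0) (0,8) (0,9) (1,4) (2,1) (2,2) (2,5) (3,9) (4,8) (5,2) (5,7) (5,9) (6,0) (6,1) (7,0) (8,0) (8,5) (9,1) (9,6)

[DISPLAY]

                                                   
━━━━━━━━━━━━━━━━━━━━━━━━━━┓                        
tris                      ┃━━━━━━┓                 
──────────────────────────┨      ┃                 
       │Next:             ┃──────┨                 
       │▓▓                ┃      ┃                 
       │▓▓             ┏━━━━━━━━━━━━━━━━━━━━━━━━━━━
       │               ┃ Minesweeper               
       │               ┠───────────────────────────
       │               ┃■■■■■■■■■■                 
       │Score:         ┃■■■■■■■■■■                 
       │0              ┃■■■■■■■■■■                 
       │               ┃■■■■■■■■■■                 
       │               ┃■■■■■■■■■■                 
━━━━━━━━━━━━━━━━━━━━━━━┃■■■■■■■■■■                 
                       ┃■■■■■■■■■■                 
                       ┃■■■■■■■■■■                 


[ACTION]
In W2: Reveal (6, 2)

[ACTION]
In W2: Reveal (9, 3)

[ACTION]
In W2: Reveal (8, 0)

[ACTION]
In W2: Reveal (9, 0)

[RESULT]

                                                   
━━━━━━━━━━━━━━━━━━━━━━━━━━┓                        
tris                      ┃━━━━━━┓                 
──────────────────────────┨      ┃                 
       │Next:             ┃──────┨                 
       │▓▓                ┃      ┃                 
       │▓▓             ┏━━━━━━━━━━━━━━━━━━━━━━━━━━━
       │               ┃ Minesweeper               
       │               ┠───────────────────────────
       │               ┃✹■■■■■■■✹✹                 
       │Score:         ┃■■■■✹■■■■■                 
       │0              ┃■✹✹■■✹■■■■                 
       │               ┃■■■1111■■✹                 
       │               ┃■■■1  1■✹■                 
━━━━━━━━━━━━━━━━━━━━━━━┃■■✹1  1✹■✹                 
                       ┃✹✹21  1■■■                 
                       ┃✹■1 111■■■                 


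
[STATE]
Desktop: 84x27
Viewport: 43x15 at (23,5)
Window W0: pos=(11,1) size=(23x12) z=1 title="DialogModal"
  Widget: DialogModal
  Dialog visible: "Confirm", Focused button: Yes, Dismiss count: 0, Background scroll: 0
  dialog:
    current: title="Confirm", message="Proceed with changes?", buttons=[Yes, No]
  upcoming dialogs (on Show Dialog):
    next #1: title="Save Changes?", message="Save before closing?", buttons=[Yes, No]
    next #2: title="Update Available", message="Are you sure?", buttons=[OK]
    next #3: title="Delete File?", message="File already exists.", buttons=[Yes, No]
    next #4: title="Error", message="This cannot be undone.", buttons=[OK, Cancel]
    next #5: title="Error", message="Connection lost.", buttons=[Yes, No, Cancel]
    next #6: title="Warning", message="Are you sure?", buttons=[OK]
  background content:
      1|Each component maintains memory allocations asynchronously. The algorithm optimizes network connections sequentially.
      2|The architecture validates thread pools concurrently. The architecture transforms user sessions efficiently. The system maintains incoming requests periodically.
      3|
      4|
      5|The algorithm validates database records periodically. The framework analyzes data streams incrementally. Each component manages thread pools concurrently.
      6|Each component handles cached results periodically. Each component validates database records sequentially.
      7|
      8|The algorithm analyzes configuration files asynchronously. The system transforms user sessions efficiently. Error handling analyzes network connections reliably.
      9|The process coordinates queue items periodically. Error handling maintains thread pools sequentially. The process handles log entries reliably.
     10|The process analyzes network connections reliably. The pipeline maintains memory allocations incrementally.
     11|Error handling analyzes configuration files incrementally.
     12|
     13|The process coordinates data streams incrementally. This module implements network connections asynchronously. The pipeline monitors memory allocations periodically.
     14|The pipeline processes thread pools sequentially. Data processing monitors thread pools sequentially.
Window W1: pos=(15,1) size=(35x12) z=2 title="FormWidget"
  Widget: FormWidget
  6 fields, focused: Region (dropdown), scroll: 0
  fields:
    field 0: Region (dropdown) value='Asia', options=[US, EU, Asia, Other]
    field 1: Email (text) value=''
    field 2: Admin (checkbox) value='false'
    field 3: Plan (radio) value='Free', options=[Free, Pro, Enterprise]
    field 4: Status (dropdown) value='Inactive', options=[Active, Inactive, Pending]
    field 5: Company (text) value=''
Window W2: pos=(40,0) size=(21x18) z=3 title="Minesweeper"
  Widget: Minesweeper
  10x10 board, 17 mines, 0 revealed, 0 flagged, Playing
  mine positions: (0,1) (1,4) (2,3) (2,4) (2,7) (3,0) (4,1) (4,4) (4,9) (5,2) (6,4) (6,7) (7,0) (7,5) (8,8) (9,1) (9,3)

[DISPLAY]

:      [         ┃■■■■■■■■■■         ┃     
:      [ ]       ┃■■■■■■■■■■         ┃     
       (●) Free  ┃■■■■■■■■■■         ┃     
s:     [Inactive ┃■■■■■■■■■■         ┃     
ny:    [         ┃■■■■■■■■■■         ┃     
                 ┃■■■■■■■■■■         ┃     
                 ┃■■■■■■■■■■         ┃     
━━━━━━━━━━━━━━━━━┃■■■■■■■■■■         ┃     
                 ┃                   ┃     
                 ┃                   ┃     
                 ┃                   ┃     
                 ┃                   ┃     
                 ┗━━━━━━━━━━━━━━━━━━━┛     
                                           
                                           


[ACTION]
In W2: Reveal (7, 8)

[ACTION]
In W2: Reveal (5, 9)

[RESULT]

:      [         ┃■■■■■■■■■■         ┃     
:      [ ]       ┃■■■■■■■■■■         ┃     
       (●) Free  ┃■■■■■■■■■■         ┃     
s:     [Inactive ┃■■■■■■■■■1         ┃     
ny:    [         ┃■■■■■■■■■■         ┃     
                 ┃■■■■■■■■2■         ┃     
                 ┃■■■■■■■■■■         ┃     
━━━━━━━━━━━━━━━━━┃■■■■■■■■■■         ┃     
                 ┃                   ┃     
                 ┃                   ┃     
                 ┃                   ┃     
                 ┃                   ┃     
                 ┗━━━━━━━━━━━━━━━━━━━┛     
                                           
                                           


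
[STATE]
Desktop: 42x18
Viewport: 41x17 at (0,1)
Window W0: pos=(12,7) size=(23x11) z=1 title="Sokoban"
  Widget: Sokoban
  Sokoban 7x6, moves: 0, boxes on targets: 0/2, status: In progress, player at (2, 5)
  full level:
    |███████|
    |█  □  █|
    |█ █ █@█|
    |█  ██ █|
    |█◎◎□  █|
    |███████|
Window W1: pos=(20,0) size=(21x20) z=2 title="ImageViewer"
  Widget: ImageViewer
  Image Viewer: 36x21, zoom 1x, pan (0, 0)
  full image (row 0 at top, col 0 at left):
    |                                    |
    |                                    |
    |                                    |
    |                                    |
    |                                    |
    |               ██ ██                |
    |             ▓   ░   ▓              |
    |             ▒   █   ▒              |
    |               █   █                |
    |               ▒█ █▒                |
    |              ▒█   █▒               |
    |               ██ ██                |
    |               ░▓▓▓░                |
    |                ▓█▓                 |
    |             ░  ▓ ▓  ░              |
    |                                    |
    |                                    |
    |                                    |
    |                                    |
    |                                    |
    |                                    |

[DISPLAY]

                    ┃ ImageViewer       ┃
                    ┠───────────────────┨
                    ┃                   ┃
                    ┃                   ┃
                    ┃                   ┃
                    ┃                   ┃
            ┏━━━━━━━┃                   ┃
            ┃ Sokoba┃               ██ █┃
            ┠───────┃             ▓   ░ ┃
            ┃███████┃             ▒   █ ┃
            ┃█  □  █┃               █   ┃
            ┃█ █ █@█┃               ▒█ █┃
            ┃█  ██ █┃              ▒█   ┃
            ┃█◎◎□  █┃               ██ █┃
            ┃███████┃               ░▓▓▓┃
            ┃Moves: ┃                ▓█▓┃
            ┗━━━━━━━┃             ░  ▓ ▓┃


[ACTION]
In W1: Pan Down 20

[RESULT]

                    ┃ ImageViewer       ┃
                    ┠───────────────────┨
                    ┃                   ┃
                    ┃                   ┃
                    ┃                   ┃
                    ┃                   ┃
            ┏━━━━━━━┃                   ┃
            ┃ Sokoba┃                   ┃
            ┠───────┃                   ┃
            ┃███████┃                   ┃
            ┃█  □  █┃                   ┃
            ┃█ █ █@█┃                   ┃
            ┃█  ██ █┃                   ┃
            ┃█◎◎□  █┃                   ┃
            ┃███████┃                   ┃
            ┃Moves: ┃                   ┃
            ┗━━━━━━━┃                   ┃


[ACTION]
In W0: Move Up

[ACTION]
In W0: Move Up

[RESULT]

                    ┃ ImageViewer       ┃
                    ┠───────────────────┨
                    ┃                   ┃
                    ┃                   ┃
                    ┃                   ┃
                    ┃                   ┃
            ┏━━━━━━━┃                   ┃
            ┃ Sokoba┃                   ┃
            ┠───────┃                   ┃
            ┃███████┃                   ┃
            ┃█  □ @█┃                   ┃
            ┃█ █ █ █┃                   ┃
            ┃█  ██ █┃                   ┃
            ┃█◎◎□  █┃                   ┃
            ┃███████┃                   ┃
            ┃Moves: ┃                   ┃
            ┗━━━━━━━┃                   ┃


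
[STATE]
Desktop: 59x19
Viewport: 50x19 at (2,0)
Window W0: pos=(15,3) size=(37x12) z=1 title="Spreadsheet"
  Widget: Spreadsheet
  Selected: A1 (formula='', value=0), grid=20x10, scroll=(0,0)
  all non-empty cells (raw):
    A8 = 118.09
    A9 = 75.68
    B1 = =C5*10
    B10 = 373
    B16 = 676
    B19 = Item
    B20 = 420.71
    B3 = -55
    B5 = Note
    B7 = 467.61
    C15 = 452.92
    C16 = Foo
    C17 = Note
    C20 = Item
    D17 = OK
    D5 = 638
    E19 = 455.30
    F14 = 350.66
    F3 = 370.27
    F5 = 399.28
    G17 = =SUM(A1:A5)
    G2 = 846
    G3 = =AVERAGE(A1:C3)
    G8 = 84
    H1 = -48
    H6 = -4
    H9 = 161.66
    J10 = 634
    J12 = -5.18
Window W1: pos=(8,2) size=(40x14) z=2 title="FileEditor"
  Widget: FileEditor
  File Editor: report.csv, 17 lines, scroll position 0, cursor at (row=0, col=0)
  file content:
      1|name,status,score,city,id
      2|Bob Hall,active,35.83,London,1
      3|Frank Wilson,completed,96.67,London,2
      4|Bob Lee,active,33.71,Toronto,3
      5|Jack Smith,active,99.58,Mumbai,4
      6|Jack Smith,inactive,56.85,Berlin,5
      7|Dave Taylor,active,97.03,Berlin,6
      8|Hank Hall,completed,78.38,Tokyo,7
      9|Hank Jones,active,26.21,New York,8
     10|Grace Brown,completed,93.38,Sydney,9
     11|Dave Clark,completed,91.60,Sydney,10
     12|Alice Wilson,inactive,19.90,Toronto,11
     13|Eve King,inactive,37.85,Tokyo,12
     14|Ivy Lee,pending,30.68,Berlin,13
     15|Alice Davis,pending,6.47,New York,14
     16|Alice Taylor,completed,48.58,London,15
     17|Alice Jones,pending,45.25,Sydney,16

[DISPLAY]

                                                  
                                                  
      ┏━━━━━━━━━━━━━━━━━━━━━━━━━━━━━━━━━━━━━━┓    
      ┃ FileEditor                           ┃━━━┓
      ┠──────────────────────────────────────┨   ┃
      ┃█ame,status,score,city,id            ▲┃───┨
      ┃Bob Hall,active,35.83,London,1       █┃   ┃
      ┃Frank Wilson,completed,96.67,London,2░┃   ┃
      ┃Bob Lee,active,33.71,Toronto,3       ░┃---┃
      ┃Jack Smith,active,99.58,Mumbai,4     ░┃   ┃
      ┃Jack Smith,inactive,56.85,Berlin,5   ░┃   ┃
      ┃Dave Taylor,active,97.03,Berlin,6    ░┃   ┃
      ┃Hank Hall,completed,78.38,Tokyo,7    ░┃   ┃
      ┃Hank Jones,active,26.21,New York,8   ░┃ 63┃
      ┃Grace Brown,completed,93.38,Sydney,9 ▼┃━━━┛
      ┗━━━━━━━━━━━━━━━━━━━━━━━━━━━━━━━━━━━━━━┛    
                                                  
                                                  
                                                  


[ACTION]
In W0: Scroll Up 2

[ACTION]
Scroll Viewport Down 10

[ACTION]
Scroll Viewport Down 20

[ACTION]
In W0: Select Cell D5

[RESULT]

                                                  
                                                  
      ┏━━━━━━━━━━━━━━━━━━━━━━━━━━━━━━━━━━━━━━┓    
      ┃ FileEditor                           ┃━━━┓
      ┠──────────────────────────────────────┨   ┃
      ┃█ame,status,score,city,id            ▲┃───┨
      ┃Bob Hall,active,35.83,London,1       █┃   ┃
      ┃Frank Wilson,completed,96.67,London,2░┃   ┃
      ┃Bob Lee,active,33.71,Toronto,3       ░┃---┃
      ┃Jack Smith,active,99.58,Mumbai,4     ░┃   ┃
      ┃Jack Smith,inactive,56.85,Berlin,5   ░┃   ┃
      ┃Dave Taylor,active,97.03,Berlin,6    ░┃   ┃
      ┃Hank Hall,completed,78.38,Tokyo,7    ░┃   ┃
      ┃Hank Jones,active,26.21,New York,8   ░┃638┃
      ┃Grace Brown,completed,93.38,Sydney,9 ▼┃━━━┛
      ┗━━━━━━━━━━━━━━━━━━━━━━━━━━━━━━━━━━━━━━┛    
                                                  
                                                  
                                                  


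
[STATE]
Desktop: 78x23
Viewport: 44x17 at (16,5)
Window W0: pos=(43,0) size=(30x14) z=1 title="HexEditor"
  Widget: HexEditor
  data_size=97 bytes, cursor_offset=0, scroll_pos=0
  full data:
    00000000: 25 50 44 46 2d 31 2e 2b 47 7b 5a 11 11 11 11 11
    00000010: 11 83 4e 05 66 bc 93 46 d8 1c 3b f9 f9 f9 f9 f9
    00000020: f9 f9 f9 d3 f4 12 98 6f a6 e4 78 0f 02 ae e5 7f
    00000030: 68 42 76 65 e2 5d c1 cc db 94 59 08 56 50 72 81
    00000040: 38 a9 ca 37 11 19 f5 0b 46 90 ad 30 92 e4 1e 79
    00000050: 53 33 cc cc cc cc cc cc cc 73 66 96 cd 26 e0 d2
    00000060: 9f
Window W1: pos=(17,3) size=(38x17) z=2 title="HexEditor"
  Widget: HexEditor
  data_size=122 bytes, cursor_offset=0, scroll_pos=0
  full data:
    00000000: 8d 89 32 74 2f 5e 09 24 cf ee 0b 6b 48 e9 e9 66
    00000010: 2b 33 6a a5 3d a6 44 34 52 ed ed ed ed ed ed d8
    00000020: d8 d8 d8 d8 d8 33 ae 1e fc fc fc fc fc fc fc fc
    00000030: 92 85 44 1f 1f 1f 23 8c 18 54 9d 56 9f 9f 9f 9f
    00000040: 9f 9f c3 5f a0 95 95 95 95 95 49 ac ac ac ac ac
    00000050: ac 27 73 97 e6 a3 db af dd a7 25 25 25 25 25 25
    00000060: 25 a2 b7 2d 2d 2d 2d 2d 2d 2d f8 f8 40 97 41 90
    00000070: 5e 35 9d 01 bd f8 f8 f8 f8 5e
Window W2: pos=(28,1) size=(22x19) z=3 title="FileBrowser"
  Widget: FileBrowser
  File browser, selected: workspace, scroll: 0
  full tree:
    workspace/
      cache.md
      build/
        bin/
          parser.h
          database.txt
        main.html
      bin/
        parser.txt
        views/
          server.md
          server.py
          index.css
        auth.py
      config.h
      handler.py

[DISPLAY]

 ┠──────────┃    cache.md        ┃────┨9 f9 
 ┃00000000  ┃    [+] build/      ┃4  c┃8 42 
 ┃00000010  ┃    [+] bin/        ┃4  5┃8 a9 
 ┃00000020  ┃    config.h        ┃e  f┃3 33 
 ┃00000030  ┃    handler.py      ┃c  1┃f    
 ┃00000040  ┃                    ┃5  9┃     
 ┃00000050  ┃                    ┃f  d┃     
 ┃00000060  ┃                    ┃d  2┃     
 ┃00000070  ┃                    ┃8  f┃━━━━━
 ┃          ┃                    ┃    ┃     
 ┃          ┃                    ┃    ┃     
 ┃          ┃                    ┃    ┃     
 ┃          ┃                    ┃    ┃     
 ┃          ┃                    ┃    ┃     
 ┗━━━━━━━━━━┗━━━━━━━━━━━━━━━━━━━━┛━━━━┛     
                                            
                                            


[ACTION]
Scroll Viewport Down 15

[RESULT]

 ┃00000000  ┃    [+] build/      ┃4  c┃8 42 
 ┃00000010  ┃    [+] bin/        ┃4  5┃8 a9 
 ┃00000020  ┃    config.h        ┃e  f┃3 33 
 ┃00000030  ┃    handler.py      ┃c  1┃f    
 ┃00000040  ┃                    ┃5  9┃     
 ┃00000050  ┃                    ┃f  d┃     
 ┃00000060  ┃                    ┃d  2┃     
 ┃00000070  ┃                    ┃8  f┃━━━━━
 ┃          ┃                    ┃    ┃     
 ┃          ┃                    ┃    ┃     
 ┃          ┃                    ┃    ┃     
 ┃          ┃                    ┃    ┃     
 ┃          ┃                    ┃    ┃     
 ┗━━━━━━━━━━┗━━━━━━━━━━━━━━━━━━━━┛━━━━┛     
                                            
                                            
                                            


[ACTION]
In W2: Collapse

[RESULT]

 ┃00000000  ┃                    ┃4  c┃8 42 
 ┃00000010  ┃                    ┃4  5┃8 a9 
 ┃00000020  ┃                    ┃e  f┃3 33 
 ┃00000030  ┃                    ┃c  1┃f    
 ┃00000040  ┃                    ┃5  9┃     
 ┃00000050  ┃                    ┃f  d┃     
 ┃00000060  ┃                    ┃d  2┃     
 ┃00000070  ┃                    ┃8  f┃━━━━━
 ┃          ┃                    ┃    ┃     
 ┃          ┃                    ┃    ┃     
 ┃          ┃                    ┃    ┃     
 ┃          ┃                    ┃    ┃     
 ┃          ┃                    ┃    ┃     
 ┗━━━━━━━━━━┗━━━━━━━━━━━━━━━━━━━━┛━━━━┛     
                                            
                                            
                                            


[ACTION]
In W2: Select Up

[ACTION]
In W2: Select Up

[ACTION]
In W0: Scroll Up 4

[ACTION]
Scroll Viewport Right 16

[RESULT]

                 ┃4  c┃8 42 76 65 e2 5d ┃   
                 ┃4  5┃8 a9 ca 37 11 19 ┃   
                 ┃e  f┃3 33 cc cc cc cc ┃   
                 ┃c  1┃f                ┃   
                 ┃5  9┃                 ┃   
                 ┃f  d┃                 ┃   
                 ┃d  2┃                 ┃   
                 ┃8  f┃━━━━━━━━━━━━━━━━━┛   
                 ┃    ┃                     
                 ┃    ┃                     
                 ┃    ┃                     
                 ┃    ┃                     
                 ┃    ┃                     
━━━━━━━━━━━━━━━━━┛━━━━┛                     
                                            
                                            
                                            


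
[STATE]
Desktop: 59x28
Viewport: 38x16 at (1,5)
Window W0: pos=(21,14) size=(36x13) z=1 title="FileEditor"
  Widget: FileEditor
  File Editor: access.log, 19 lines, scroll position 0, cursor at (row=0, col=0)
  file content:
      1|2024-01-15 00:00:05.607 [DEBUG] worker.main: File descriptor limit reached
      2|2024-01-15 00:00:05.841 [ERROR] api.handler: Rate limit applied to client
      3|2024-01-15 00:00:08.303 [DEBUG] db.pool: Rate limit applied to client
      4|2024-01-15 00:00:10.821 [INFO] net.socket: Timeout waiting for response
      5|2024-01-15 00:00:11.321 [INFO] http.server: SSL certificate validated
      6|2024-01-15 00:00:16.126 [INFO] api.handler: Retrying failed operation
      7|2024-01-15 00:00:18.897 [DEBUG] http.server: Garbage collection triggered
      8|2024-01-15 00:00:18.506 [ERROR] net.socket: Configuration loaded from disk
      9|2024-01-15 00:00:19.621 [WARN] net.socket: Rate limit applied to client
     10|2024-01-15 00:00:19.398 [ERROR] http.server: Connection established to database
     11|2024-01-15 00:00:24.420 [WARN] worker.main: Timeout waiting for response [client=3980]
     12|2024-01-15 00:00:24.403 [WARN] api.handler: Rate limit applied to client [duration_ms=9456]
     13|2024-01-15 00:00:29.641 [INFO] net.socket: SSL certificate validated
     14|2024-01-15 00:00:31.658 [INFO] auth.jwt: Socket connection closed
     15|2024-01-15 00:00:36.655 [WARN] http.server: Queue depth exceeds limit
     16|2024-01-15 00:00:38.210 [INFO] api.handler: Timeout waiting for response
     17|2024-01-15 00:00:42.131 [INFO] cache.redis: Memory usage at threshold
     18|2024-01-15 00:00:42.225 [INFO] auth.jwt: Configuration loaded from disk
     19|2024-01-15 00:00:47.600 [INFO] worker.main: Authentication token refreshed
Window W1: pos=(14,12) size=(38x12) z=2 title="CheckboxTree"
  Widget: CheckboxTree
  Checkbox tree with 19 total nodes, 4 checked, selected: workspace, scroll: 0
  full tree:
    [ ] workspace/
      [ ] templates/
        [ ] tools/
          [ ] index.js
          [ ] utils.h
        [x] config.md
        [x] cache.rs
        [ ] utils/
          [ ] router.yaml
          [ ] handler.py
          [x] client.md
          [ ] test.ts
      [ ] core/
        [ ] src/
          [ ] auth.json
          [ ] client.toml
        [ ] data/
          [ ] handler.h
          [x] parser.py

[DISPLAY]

                                      
                                      
                                      
                                      
                                      
                                      
                                      
             ┏━━━━━━━━━━━━━━━━━━━━━━━━
             ┃ CheckboxTree           
             ┠────────────────────────
             ┃>[-] workspace/         
             ┃   [-] templates/       
             ┃     [ ] tools/         
             ┃       [ ] index.js     
             ┃       [ ] utils.h      
             ┃     [x] config.md      


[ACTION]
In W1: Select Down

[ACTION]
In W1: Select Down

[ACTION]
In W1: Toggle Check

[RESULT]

                                      
                                      
                                      
                                      
                                      
                                      
                                      
             ┏━━━━━━━━━━━━━━━━━━━━━━━━
             ┃ CheckboxTree           
             ┠────────────────────────
             ┃ [-] workspace/         
             ┃   [-] templates/       
             ┃>    [x] tools/         
             ┃       [x] index.js     
             ┃       [x] utils.h      
             ┃     [x] config.md      


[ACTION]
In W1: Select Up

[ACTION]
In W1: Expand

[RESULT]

                                      
                                      
                                      
                                      
                                      
                                      
                                      
             ┏━━━━━━━━━━━━━━━━━━━━━━━━
             ┃ CheckboxTree           
             ┠────────────────────────
             ┃ [-] workspace/         
             ┃>  [-] templates/       
             ┃     [x] tools/         
             ┃       [x] index.js     
             ┃       [x] utils.h      
             ┃     [x] config.md      


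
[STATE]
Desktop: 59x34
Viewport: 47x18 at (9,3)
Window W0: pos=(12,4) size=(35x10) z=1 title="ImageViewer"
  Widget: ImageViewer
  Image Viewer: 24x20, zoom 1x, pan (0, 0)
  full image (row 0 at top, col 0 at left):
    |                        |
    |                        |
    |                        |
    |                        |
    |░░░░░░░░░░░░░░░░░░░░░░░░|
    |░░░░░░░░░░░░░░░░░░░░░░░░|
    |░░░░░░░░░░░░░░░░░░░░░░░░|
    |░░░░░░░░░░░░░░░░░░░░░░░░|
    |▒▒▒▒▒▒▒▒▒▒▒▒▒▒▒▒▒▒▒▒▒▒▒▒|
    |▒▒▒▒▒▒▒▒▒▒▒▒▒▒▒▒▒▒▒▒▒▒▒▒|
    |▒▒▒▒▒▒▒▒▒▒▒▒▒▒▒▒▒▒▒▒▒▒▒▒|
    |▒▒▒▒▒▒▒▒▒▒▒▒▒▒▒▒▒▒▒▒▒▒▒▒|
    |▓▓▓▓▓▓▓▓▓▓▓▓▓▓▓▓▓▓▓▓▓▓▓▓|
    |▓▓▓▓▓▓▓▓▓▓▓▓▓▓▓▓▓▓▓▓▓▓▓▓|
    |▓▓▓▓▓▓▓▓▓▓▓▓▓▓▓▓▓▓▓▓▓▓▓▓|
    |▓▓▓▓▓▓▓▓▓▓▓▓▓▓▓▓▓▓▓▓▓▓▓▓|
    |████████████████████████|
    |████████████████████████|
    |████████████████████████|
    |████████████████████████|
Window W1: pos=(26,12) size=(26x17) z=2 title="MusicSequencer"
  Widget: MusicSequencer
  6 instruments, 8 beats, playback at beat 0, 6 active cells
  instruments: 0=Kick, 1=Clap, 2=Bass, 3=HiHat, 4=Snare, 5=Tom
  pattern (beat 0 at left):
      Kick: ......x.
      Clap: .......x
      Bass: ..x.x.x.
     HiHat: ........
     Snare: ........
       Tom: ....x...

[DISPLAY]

                                               
   ┏━━━━━━━━━━━━━━━━━━━━━━━━━━━━━━━━━┓         
   ┃ ImageViewer                     ┃         
   ┠─────────────────────────────────┨         
   ┃                                 ┃         
   ┃                                 ┃         
   ┃                                 ┃         
   ┃                                 ┃         
   ┃░░░░░░░░░░░░░░░░░░░░░░░░         ┃         
   ┃░░░░░░░░░░░░░┏━━━━━━━━━━━━━━━━━━━━━━━━┓    
   ┗━━━━━━━━━━━━━┃ MusicSequencer         ┃    
                 ┠────────────────────────┨    
                 ┃      ▼1234567          ┃    
                 ┃  Kick······█·          ┃    
                 ┃  Clap·······█          ┃    
                 ┃  Bass··█·█·█·          ┃    
                 ┃ HiHat········          ┃    
                 ┃ Snare········          ┃    


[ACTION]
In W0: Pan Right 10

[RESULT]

                                               
   ┏━━━━━━━━━━━━━━━━━━━━━━━━━━━━━━━━━┓         
   ┃ ImageViewer                     ┃         
   ┠─────────────────────────────────┨         
   ┃                                 ┃         
   ┃                                 ┃         
   ┃                                 ┃         
   ┃                                 ┃         
   ┃░░░░░░░░░░░░░░                   ┃         
   ┃░░░░░░░░░░░░░┏━━━━━━━━━━━━━━━━━━━━━━━━┓    
   ┗━━━━━━━━━━━━━┃ MusicSequencer         ┃    
                 ┠────────────────────────┨    
                 ┃      ▼1234567          ┃    
                 ┃  Kick······█·          ┃    
                 ┃  Clap·······█          ┃    
                 ┃  Bass··█·█·█·          ┃    
                 ┃ HiHat········          ┃    
                 ┃ Snare········          ┃    


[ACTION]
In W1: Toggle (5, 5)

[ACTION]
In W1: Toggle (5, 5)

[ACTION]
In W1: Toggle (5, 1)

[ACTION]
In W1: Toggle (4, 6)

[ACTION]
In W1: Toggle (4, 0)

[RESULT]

                                               
   ┏━━━━━━━━━━━━━━━━━━━━━━━━━━━━━━━━━┓         
   ┃ ImageViewer                     ┃         
   ┠─────────────────────────────────┨         
   ┃                                 ┃         
   ┃                                 ┃         
   ┃                                 ┃         
   ┃                                 ┃         
   ┃░░░░░░░░░░░░░░                   ┃         
   ┃░░░░░░░░░░░░░┏━━━━━━━━━━━━━━━━━━━━━━━━┓    
   ┗━━━━━━━━━━━━━┃ MusicSequencer         ┃    
                 ┠────────────────────────┨    
                 ┃      ▼1234567          ┃    
                 ┃  Kick······█·          ┃    
                 ┃  Clap·······█          ┃    
                 ┃  Bass··█·█·█·          ┃    
                 ┃ HiHat········          ┃    
                 ┃ Snare█·····█·          ┃    


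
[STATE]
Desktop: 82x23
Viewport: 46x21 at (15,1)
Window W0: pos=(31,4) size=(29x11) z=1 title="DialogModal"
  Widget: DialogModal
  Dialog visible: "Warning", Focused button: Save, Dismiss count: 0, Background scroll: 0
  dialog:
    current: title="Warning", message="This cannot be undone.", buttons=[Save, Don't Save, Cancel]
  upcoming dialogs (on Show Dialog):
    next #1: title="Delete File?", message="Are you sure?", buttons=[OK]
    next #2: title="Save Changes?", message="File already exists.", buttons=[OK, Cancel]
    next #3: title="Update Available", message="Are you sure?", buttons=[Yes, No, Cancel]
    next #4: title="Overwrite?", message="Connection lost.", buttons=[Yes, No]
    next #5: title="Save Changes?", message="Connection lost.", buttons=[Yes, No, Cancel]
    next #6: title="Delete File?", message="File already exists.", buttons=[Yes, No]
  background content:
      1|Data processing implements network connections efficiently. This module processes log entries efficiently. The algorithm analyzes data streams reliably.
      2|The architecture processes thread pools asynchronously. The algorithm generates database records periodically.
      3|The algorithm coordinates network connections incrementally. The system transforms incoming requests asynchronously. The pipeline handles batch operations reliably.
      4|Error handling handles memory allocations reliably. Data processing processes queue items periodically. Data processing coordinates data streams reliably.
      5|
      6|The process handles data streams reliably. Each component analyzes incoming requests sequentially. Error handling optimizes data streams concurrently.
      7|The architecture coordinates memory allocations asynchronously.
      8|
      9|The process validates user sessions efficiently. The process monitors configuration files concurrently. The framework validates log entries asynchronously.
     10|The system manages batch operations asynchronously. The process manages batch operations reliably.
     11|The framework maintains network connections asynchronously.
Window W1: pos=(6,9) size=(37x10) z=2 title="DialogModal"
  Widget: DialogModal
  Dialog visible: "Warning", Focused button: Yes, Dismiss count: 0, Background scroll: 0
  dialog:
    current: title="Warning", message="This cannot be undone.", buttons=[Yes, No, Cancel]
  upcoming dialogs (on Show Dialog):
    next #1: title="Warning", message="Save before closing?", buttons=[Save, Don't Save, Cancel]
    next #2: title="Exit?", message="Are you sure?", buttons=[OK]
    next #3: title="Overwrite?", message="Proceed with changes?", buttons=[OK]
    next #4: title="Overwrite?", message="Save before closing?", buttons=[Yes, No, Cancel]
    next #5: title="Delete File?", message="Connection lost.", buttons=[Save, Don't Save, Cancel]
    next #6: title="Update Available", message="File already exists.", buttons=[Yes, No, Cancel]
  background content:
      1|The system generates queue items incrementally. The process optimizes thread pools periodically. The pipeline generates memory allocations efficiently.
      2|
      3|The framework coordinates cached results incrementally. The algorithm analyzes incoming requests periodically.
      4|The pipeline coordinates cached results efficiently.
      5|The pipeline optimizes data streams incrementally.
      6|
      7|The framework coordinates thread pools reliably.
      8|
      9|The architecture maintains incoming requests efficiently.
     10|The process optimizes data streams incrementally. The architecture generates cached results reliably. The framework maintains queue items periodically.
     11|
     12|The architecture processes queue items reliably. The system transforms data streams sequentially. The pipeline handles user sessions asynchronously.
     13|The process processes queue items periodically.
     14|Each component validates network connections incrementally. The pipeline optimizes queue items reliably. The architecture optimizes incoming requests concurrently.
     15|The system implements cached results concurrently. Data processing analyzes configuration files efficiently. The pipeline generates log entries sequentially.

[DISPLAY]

                                              
                                              
                                              
                ┏━━━━━━━━━━━━━━━━━━━━━━━━━━━┓ 
                ┃ DialogModal               ┃ 
                ┠───────────────────────────┨ 
                ┃Data processing implements ┃ 
                ┃Th┌─────────────────────┐s ┃ 
━━━━━━━━━━━━━━━━━━━━━━━━━━━┓arning       │ n┃ 
odal                       ┃not be undone│mo┃ 
───────────────────────────┨Don't Save   │  ┃ 
─────────────────────┐ms in┃─────────────┘st┃ 
     Warning         │     ┃cture coordinate┃ 
is cannot be undone. │ed re┃━━━━━━━━━━━━━━━━┛ 
Yes]  No   Cancel    │d res┃                  
─────────────────────┘reams┃                  
                           ┃                  
━━━━━━━━━━━━━━━━━━━━━━━━━━━┛                  
                                              
                                              
                                              


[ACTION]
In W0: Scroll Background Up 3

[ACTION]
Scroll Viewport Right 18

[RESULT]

                                              
                                              
                                              
━━━━━━━━━━━━━━━━━━━━━━━━━━┓                   
DialogModal               ┃                   
──────────────────────────┨                   
ata processing implements ┃                   
h┌─────────────────────┐s ┃                   
━━━━━━━━━┓arning       │ n┃                   
         ┃not be undone│mo┃                   
─────────┨Don't Save   │  ┃                   
───┐ms in┃─────────────┘st┃                   
   │     ┃cture coordinate┃                   
e. │ed re┃━━━━━━━━━━━━━━━━┛                   
   │d res┃                                    
───┘reams┃                                    
         ┃                                    
━━━━━━━━━┛                                    
                                              
                                              
                                              


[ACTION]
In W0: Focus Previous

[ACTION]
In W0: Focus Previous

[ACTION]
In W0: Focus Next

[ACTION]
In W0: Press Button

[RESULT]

                                              
                                              
                                              
━━━━━━━━━━━━━━━━━━━━━━━━━━┓                   
DialogModal               ┃                   
──────────────────────────┨                   
ata processing implements ┃                   
he architecture processes ┃                   
━━━━━━━━━┓hm coordinates n┃                   
         ┃ing handles memo┃                   
─────────┨                ┃                   
───┐ms in┃ handles data st┃                   
   │     ┃cture coordinate┃                   
e. │ed re┃━━━━━━━━━━━━━━━━┛                   
   │d res┃                                    
───┘reams┃                                    
         ┃                                    
━━━━━━━━━┛                                    
                                              
                                              
                                              
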